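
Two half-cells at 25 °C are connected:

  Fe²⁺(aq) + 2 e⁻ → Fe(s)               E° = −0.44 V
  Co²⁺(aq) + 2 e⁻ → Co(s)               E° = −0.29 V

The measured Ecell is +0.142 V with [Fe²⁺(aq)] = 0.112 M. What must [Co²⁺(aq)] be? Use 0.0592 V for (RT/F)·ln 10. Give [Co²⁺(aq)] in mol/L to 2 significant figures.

Co²⁺/Co is the cathode (higher E°); E°cell = −0.29 − (−0.44) = +0.15 V with n = 2.
From the Nernst equation, log Q = n(E° − E)/0.0592 = 2·(+0.15 − (+0.142))/0.0592 = 0.270.
For Co²⁺(aq) + Fe(s) → Co(s) + Fe²⁺(aq), the reaction quotient is Q = [Fe²⁺(aq)] / [Co²⁺(aq)].
Solving for the unknown gives log [Co²⁺(aq)] = −1.221, so [Co²⁺(aq)] ≈ 0.060 M.

0.060 M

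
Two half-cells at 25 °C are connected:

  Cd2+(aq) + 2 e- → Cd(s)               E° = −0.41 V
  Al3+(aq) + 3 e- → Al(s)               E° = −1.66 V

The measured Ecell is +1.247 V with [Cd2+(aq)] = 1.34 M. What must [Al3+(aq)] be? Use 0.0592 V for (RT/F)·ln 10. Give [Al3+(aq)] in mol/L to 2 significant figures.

2.2 M

With Cd²⁺/Cd at the cathode and Al³⁺/Al at the anode, E°cell = −0.41 − (−1.66) = +1.25 V (n = 6).
Rearranging E = E° − (0.0592/n)·log Q gives log Q = 6(+1.25 − (+1.247))/0.0592 = 0.304.
Balancing electrons gives 3 Cd2+(aq) + 2 Al(s) → 3 Cd(s) + 2 Al3+(aq); thus Q = [Al3+(aq)]^2 / [Cd2+(aq)]^3.
Substituting the known concentrations and solving, log [Al3+(aq)] = 0.343 and [Al3+(aq)] = 2.2 M.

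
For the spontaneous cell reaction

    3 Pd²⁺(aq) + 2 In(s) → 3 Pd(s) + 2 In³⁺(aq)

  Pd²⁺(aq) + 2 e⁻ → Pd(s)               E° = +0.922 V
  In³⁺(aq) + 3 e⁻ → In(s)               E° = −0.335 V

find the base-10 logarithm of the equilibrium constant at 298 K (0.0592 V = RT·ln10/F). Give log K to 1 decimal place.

log K = 127.4

The Pd²⁺/Pd couple is reduced (cathode); E°cell = +0.922 − (−0.335) = +1.257 V with n = 6.
At equilibrium E = 0, so log K = nE°cell / 0.0592 = (6)(+1.257) / 0.0592 = 127.4.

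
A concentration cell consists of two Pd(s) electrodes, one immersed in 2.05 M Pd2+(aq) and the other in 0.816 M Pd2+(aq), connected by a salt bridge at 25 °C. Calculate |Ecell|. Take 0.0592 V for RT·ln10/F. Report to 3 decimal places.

0.012 V

For a concentration cell E°cell = 0, since both electrodes use the same couple.
The compartment with the higher Pd2+(aq) concentration (2.05 M) acts as the cathode; ions are reduced there and produced at the dilute (0.816 M) anode.
With n = 2, Ecell = −(0.0592/2)·log([dilute]/[conc]) = −(0.0592/2)·log(0.816/2.05) = +0.012 V.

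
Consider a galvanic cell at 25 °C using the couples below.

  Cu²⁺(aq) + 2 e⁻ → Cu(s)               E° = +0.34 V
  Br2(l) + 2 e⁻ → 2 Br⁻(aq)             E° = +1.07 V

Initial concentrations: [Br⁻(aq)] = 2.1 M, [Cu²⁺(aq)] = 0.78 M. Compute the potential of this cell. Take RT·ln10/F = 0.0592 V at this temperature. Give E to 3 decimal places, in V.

Br₂/Br⁻ is reduced (cathode, E° = +1.07 V) and Cu²⁺/Cu is oxidized (anode).
The standard potential is +1.07 − (+0.34) = +0.73 V and the balanced reaction transfers n = 2 electrons.
Balancing gives Br2(l) + Cu(s) → 2 Br⁻(aq) + Cu²⁺(aq); hence Q = [Br⁻(aq)]^2·[Cu²⁺(aq)] = 3.44 (log Q = 0.537).
By the Nernst equation, E = +0.73 − (0.0592/2)·(0.537) = +0.714 V.

+0.714 V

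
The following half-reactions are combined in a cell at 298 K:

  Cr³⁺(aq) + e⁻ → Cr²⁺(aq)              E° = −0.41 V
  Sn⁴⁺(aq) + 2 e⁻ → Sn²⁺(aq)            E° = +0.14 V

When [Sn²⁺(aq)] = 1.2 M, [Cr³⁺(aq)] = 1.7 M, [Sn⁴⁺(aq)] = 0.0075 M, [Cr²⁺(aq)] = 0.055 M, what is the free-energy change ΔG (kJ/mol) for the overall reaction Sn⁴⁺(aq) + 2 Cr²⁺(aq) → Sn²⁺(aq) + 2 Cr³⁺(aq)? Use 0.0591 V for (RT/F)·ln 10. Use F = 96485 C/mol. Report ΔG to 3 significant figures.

The standard cell potential is +0.14 − (−0.41) = +0.55 V, with n = 2 electrons in the balanced equation.
Q = ([Sn²⁺(aq)]·[Cr³⁺(aq)]^2) / ([Sn⁴⁺(aq)]·[Cr²⁺(aq)]^2) = 1.53×10^5, so log Q = 5.184 and E = +0.55 − (0.0591/2)(5.184) = +0.3968 V.
Then ΔG = −nFE = −2 × 96485 × +0.3968 J/mol = −76.6 kJ/mol.

−76.6 kJ/mol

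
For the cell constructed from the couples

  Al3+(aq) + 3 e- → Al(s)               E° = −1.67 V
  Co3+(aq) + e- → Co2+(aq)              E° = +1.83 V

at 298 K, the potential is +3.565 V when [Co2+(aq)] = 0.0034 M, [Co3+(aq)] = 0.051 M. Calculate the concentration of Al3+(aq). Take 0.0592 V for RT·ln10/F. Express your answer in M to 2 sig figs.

The Co³⁺/Co²⁺ couple has the larger reduction potential, so it is the cathode: E°cell = +1.83 − (−1.67) = +3.50 V and n = 3.
Since E = E° − (0.0592/n)·log Q, log Q = n(E° − E)/0.0592 = −3.294.
The balanced reaction is 3 Co3+(aq) + Al(s) → 3 Co2+(aq) + Al3+(aq), so Q = ([Co2+(aq)]^3·[Al3+(aq)]) / [Co3+(aq)]^3.
Isolating [Al3+(aq)] in Q = 10^{−3.294} yields log [Al3+(aq)] = 0.234, i.e. 1.7 M.

1.7 M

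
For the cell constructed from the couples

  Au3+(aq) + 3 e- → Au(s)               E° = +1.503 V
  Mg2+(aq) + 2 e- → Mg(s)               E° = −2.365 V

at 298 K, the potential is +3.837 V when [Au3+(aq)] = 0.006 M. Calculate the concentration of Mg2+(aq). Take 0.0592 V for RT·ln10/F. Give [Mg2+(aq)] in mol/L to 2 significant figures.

Au³⁺/Au is the cathode (higher E°); E°cell = +1.503 − (−2.365) = +3.868 V with n = 6.
Since E = E° − (0.0592/n)·log Q, log Q = n(E° − E)/0.0592 = 3.142.
For 2 Au3+(aq) + 3 Mg(s) → 2 Au(s) + 3 Mg2+(aq), the reaction quotient is Q = [Mg2+(aq)]^3 / [Au3+(aq)]^2.
Solving for the unknown gives log [Mg2+(aq)] = −0.434, so [Mg2+(aq)] ≈ 0.37 M.

0.37 M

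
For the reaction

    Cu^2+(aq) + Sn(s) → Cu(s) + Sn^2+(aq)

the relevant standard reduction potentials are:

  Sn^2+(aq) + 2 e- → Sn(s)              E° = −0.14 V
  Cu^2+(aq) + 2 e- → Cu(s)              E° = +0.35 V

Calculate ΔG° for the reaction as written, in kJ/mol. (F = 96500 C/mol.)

In the reaction as written Cu^2+(aq) is reduced, so the Cu²⁺/Cu couple is the cathode and Sn²⁺/Sn is the anode.
E°cell = +0.35 − (−0.14) = +0.49 V; balancing electrons gives n = 2.
ΔG° = −nFE°cell = −(2)(96500)(+0.49) J/mol = −94.6 kJ/mol.

−94.6 kJ/mol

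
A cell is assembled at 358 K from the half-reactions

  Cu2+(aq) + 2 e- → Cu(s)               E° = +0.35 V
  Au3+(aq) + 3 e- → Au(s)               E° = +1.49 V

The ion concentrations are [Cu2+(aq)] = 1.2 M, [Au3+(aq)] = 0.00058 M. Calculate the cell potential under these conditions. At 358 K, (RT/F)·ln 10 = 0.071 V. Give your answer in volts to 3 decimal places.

+1.061 V

Au³⁺/Au is reduced (cathode, E° = +1.49 V) and Cu²⁺/Cu is oxidized (anode).
The standard potential is +1.49 − (+0.35) = +1.14 V and the balanced reaction transfers n = 6 electrons.
Balancing gives 2 Au3+(aq) + 3 Cu(s) → 2 Au(s) + 3 Cu2+(aq); hence Q = [Cu2+(aq)]^3 / [Au3+(aq)]^2 = 5.14×10^6 (log Q = 6.711).
E = E° − (0.071/n)·log Q = +1.14 − (0.071/6)(6.711) = +1.061 V.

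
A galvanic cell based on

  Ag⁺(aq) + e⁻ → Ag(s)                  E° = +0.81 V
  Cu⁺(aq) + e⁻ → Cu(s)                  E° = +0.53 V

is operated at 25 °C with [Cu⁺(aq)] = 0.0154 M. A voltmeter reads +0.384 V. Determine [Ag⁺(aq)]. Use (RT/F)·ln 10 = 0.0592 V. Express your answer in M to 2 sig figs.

0.88 M

With Ag⁺/Ag at the cathode and Cu⁺/Cu at the anode, E°cell = +0.81 − (+0.53) = +0.28 V (n = 1).
Rearranging E = E° − (0.0592/n)·log Q gives log Q = 1(+0.28 − (+0.384))/0.0592 = −1.757.
The balanced reaction is Ag⁺(aq) + Cu(s) → Ag(s) + Cu⁺(aq), so Q = [Cu⁺(aq)] / [Ag⁺(aq)].
Substituting the known concentrations and solving, log [Ag⁺(aq)] = −0.055 and [Ag⁺(aq)] = 0.88 M.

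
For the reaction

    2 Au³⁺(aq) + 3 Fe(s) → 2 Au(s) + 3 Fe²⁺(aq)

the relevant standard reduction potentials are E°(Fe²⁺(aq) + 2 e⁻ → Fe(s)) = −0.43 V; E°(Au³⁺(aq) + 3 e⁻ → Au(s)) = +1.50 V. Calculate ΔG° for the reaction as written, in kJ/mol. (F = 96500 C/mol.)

In the reaction as written Au³⁺(aq) is reduced, so the Au³⁺/Au couple is the cathode and Fe²⁺/Fe is the anode.
E°cell = +1.50 − (−0.43) = +1.93 V; balancing electrons gives n = 6.
ΔG° = −nFE°cell = −(6)(96500)(+1.93) J/mol = −1117 kJ/mol.

−1117 kJ/mol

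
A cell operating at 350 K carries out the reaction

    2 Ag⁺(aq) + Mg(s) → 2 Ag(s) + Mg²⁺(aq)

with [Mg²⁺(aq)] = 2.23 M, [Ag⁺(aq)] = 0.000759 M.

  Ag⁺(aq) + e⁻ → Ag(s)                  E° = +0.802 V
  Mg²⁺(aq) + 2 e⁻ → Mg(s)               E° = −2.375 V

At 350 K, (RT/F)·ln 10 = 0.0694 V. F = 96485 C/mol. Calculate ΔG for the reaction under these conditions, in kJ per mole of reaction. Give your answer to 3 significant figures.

−569 kJ/mol

With Ag⁺/Ag reduced at the cathode, E°cell = +0.802 − (−2.375) = +3.177 V and n = 2.
Q = [Mg²⁺(aq)] / [Ag⁺(aq)]^2 = 3.87×10^6, so log Q = 6.588 and E = +3.177 − (0.0694/2)(6.588) = +2.9484 V.
ΔG = −nFE = −(2)(96485)(+2.9484) J/mol = −569 kJ/mol.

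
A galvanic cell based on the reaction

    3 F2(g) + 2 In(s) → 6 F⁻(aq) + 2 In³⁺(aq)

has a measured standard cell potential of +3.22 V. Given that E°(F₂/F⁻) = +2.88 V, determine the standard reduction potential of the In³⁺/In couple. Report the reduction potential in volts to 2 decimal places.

In the reaction as written the F₂/F⁻ couple is reduced (cathode) and In³⁺/In is oxidized (anode), so E°cell = E°(F₂/F⁻) − E°(In³⁺/In).
E°(In³⁺/In) = E°(cathode) − E°cell = +2.88 − (+3.22) = −0.34 V.

−0.34 V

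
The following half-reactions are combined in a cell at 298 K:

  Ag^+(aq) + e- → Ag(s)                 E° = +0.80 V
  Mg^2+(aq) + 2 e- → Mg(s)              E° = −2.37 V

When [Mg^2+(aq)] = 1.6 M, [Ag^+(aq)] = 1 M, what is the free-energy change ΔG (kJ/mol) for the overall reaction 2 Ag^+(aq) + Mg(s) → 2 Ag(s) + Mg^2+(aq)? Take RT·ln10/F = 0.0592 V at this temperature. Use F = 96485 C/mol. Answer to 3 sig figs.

−611 kJ/mol

E°cell = +0.80 − (−2.37) = +3.17 V; the balanced reaction transfers n = 2 electrons.
Q = [Mg^2+(aq)] / [Ag^+(aq)]^2 = 1.6, so log Q = 0.204 and E = +3.17 − (0.0592/2)(0.204) = +3.1640 V.
Finally ΔG = −nFE = −(2)(96485 C/mol)(+3.1640 V) = −611 kJ/mol.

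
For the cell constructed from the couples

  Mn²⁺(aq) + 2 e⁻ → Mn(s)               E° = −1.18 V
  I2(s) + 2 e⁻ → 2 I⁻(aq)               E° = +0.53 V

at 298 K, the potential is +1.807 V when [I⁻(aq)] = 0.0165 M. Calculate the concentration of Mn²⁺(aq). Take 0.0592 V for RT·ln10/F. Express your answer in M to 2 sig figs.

1.9 M

With I₂/I⁻ at the cathode and Mn²⁺/Mn at the anode, E°cell = +0.53 − (−1.18) = +1.71 V (n = 2).
Rearranging E = E° − (0.0592/n)·log Q gives log Q = 2(+1.71 − (+1.807))/0.0592 = −3.277.
For I2(s) + Mn(s) → 2 I⁻(aq) + Mn²⁺(aq), the reaction quotient is Q = [I⁻(aq)]^2·[Mn²⁺(aq)].
Solving for the unknown gives log [Mn²⁺(aq)] = 0.288, so [Mn²⁺(aq)] ≈ 1.9 M.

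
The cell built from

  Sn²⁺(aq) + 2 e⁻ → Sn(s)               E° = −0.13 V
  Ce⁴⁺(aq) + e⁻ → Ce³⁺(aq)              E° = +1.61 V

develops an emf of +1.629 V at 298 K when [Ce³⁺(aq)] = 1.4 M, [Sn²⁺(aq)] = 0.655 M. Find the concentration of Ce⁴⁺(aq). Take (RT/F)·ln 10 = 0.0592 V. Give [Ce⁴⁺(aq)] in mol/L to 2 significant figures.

0.015 M

With Ce⁴⁺/Ce³⁺ at the cathode and Sn²⁺/Sn at the anode, E°cell = +1.61 − (−0.13) = +1.74 V (n = 2).
From the Nernst equation, log Q = n(E° − E)/0.0592 = 2·(+1.74 − (+1.629))/0.0592 = 3.750.
For 2 Ce⁴⁺(aq) + Sn(s) → 2 Ce³⁺(aq) + Sn²⁺(aq), the reaction quotient is Q = ([Ce³⁺(aq)]^2·[Sn²⁺(aq)]) / [Ce⁴⁺(aq)]^2.
Isolating [Ce⁴⁺(aq)] in Q = 10^{3.750} yields log [Ce⁴⁺(aq)] = −1.821, i.e. 0.015 M.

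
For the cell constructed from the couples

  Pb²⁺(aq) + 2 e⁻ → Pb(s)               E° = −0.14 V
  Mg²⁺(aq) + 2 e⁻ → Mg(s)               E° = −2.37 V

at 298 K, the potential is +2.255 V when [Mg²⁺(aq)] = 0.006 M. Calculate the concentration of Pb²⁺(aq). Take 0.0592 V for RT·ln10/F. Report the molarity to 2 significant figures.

The Pb²⁺/Pb couple has the larger reduction potential, so it is the cathode: E°cell = −0.14 − (−2.37) = +2.23 V and n = 2.
From the Nernst equation, log Q = n(E° − E)/0.0592 = 2·(+2.23 − (+2.255))/0.0592 = −0.845.
The balanced reaction is Pb²⁺(aq) + Mg(s) → Pb(s) + Mg²⁺(aq), so Q = [Mg²⁺(aq)] / [Pb²⁺(aq)].
Substituting the known concentrations and solving, log [Pb²⁺(aq)] = −1.377 and [Pb²⁺(aq)] = 0.042 M.

0.042 M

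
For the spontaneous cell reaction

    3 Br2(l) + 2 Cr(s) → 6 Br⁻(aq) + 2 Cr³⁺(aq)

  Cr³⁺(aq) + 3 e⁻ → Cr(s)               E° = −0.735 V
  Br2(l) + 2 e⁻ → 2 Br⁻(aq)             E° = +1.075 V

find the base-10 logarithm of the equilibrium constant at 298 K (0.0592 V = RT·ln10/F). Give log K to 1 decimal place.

The Br₂/Br⁻ couple is reduced (cathode); E°cell = +1.075 − (−0.735) = +1.810 V with n = 6.
At equilibrium E = 0, so log K = nE°cell / 0.0592 = (6)(+1.810) / 0.0592 = 183.4.

log K = 183.4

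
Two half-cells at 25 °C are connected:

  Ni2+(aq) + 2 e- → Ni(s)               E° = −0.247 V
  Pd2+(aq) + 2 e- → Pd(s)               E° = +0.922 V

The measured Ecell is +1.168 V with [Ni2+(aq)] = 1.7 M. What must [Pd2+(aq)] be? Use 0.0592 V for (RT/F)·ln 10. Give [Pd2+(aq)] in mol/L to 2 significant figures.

With Pd²⁺/Pd at the cathode and Ni²⁺/Ni at the anode, E°cell = +0.922 − (−0.247) = +1.169 V (n = 2).
Since E = E° − (0.0592/n)·log Q, log Q = n(E° − E)/0.0592 = 0.034.
For Pd2+(aq) + Ni(s) → Pd(s) + Ni2+(aq), the reaction quotient is Q = [Ni2+(aq)] / [Pd2+(aq)].
Solving for the unknown gives log [Pd2+(aq)] = 0.196, so [Pd2+(aq)] ≈ 1.6 M.

1.6 M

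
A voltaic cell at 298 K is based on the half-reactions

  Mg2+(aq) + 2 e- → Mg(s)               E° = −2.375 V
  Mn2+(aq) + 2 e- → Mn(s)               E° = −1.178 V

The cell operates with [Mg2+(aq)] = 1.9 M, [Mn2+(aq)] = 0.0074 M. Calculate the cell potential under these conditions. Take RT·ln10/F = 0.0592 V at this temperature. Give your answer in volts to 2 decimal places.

The Mn²⁺/Mn couple has the more positive E°, so it is the cathode; Mg²⁺/Mg is the anode.
E°cell = −1.178 − (−2.375) = +1.197 V, with n = 2 electrons transferred.
The balanced reaction is Mn2+(aq) + Mg(s) → Mn(s) + Mg2+(aq), so Q = [Mg2+(aq)] / [Mn2+(aq)] = 257 and log Q = 2.410.
E = E° − (0.0592/n)·log Q = +1.197 − (0.0592/2)(2.410) = +1.13 V.

+1.13 V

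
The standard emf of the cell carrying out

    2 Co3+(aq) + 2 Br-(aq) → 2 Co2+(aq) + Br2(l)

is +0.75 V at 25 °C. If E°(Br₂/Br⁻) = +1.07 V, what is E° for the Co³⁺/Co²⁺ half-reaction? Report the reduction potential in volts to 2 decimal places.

In the reaction as written the Co³⁺/Co²⁺ couple is reduced (cathode) and Br₂/Br⁻ is oxidized (anode), so E°cell = E°(Co³⁺/Co²⁺) − E°(Br₂/Br⁻).
E°(Co³⁺/Co²⁺) = E°cell + E°(anode) = +0.75 + (+1.07) = +1.82 V.

+1.82 V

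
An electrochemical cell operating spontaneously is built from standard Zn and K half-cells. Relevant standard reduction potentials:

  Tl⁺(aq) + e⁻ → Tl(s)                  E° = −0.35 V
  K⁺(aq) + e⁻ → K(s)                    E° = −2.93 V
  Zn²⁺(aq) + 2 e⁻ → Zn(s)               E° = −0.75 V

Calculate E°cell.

Of the two couples in this cell, the one with the more positive reduction potential is reduced at the cathode: here that is Zn²⁺/Zn (−0.75 V); K⁺/K (−2.93 V) is the anode.
E°cell = E°(cathode) − E°(anode) = −0.75 − (−2.93) = +2.18 V.

+2.18 V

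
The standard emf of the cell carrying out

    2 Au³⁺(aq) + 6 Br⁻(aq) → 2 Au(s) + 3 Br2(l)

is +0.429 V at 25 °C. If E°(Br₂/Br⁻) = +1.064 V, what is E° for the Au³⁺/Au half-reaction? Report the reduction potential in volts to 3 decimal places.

In the reaction as written the Au³⁺/Au couple is reduced (cathode) and Br₂/Br⁻ is oxidized (anode), so E°cell = E°(Au³⁺/Au) − E°(Br₂/Br⁻).
E°(Au³⁺/Au) = E°cell + E°(anode) = +0.429 + (+1.064) = +1.493 V.

+1.493 V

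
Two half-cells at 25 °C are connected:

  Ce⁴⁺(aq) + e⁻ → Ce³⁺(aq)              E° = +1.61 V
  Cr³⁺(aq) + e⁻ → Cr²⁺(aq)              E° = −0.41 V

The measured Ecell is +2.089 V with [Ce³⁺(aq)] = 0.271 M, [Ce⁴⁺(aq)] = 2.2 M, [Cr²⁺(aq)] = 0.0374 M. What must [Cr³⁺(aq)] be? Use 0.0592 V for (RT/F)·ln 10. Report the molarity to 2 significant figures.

0.021 M

The Ce⁴⁺/Ce³⁺ couple has the larger reduction potential, so it is the cathode: E°cell = +1.61 − (−0.41) = +2.02 V and n = 1.
Since E = E° − (0.0592/n)·log Q, log Q = n(E° − E)/0.0592 = −1.166.
The balanced reaction is Ce⁴⁺(aq) + Cr²⁺(aq) → Ce³⁺(aq) + Cr³⁺(aq), so Q = ([Ce³⁺(aq)]·[Cr³⁺(aq)]) / ([Ce⁴⁺(aq)]·[Cr²⁺(aq)]).
Substituting the known concentrations and solving, log [Cr³⁺(aq)] = −1.684 and [Cr³⁺(aq)] = 0.021 M.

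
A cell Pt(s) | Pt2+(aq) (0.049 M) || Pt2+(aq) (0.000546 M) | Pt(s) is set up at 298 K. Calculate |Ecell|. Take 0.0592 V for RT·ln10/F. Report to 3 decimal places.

0.058 V

For a concentration cell E°cell = 0, since both electrodes use the same couple.
The compartment with the higher Pt2+(aq) concentration (0.049 M) acts as the cathode; ions are reduced there and produced at the dilute (0.000546 M) anode.
With n = 2, Ecell = −(0.0592/2)·log([dilute]/[conc]) = −(0.0592/2)·log(0.000546/0.049) = +0.058 V.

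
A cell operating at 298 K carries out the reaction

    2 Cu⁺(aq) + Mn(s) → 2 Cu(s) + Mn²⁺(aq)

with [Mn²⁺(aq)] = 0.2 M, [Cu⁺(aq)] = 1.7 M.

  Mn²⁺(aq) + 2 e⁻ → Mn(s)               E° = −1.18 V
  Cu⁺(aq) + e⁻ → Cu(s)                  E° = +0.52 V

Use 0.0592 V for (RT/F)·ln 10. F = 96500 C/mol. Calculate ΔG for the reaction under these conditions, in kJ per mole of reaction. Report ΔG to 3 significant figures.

The standard cell potential is +0.52 − (−1.18) = +1.70 V, with n = 2 electrons in the balanced equation.
Q = [Mn²⁺(aq)] / [Cu⁺(aq)]^2 = 0.0692, so log Q = −1.160 and E = +1.70 − (0.0592/2)(−1.160) = +1.7343 V.
Then ΔG = −nFE = −2 × 96500 × +1.7343 J/mol = −335 kJ/mol.

−335 kJ/mol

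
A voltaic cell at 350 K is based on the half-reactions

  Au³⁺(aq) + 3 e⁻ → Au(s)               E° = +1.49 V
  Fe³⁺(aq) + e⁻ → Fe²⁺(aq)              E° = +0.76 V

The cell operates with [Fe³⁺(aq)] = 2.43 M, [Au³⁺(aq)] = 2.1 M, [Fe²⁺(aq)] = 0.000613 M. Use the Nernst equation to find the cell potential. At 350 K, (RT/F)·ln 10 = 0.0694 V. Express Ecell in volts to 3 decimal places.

Since E°(Au³⁺/Au) > E°(Fe³⁺/Fe²⁺), Au³⁺/Au serves as the cathode.
E°cell = +1.49 − (+0.76) = +0.73 V, with n = 3 electrons transferred.
Balancing gives Au³⁺(aq) + 3 Fe²⁺(aq) → Au(s) + 3 Fe³⁺(aq); hence Q = [Fe³⁺(aq)]^3 / ([Au³⁺(aq)]·[Fe²⁺(aq)]^3) = 2.97×10^10 (log Q = 10.472).
Applying E = E° − (RT ln10/nF)·log Q gives +0.73 − (0.0694/3)(10.472) = +0.488 V.

+0.488 V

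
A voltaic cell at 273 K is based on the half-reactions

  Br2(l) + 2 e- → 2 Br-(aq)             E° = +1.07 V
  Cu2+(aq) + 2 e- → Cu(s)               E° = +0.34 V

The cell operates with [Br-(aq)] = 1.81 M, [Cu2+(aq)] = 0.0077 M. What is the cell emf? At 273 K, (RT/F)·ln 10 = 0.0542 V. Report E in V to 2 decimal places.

+0.77 V

The Br₂/Br⁻ couple has the more positive E°, so it is the cathode; Cu²⁺/Cu is the anode.
The standard potential is +1.07 − (+0.34) = +0.73 V and the balanced reaction transfers n = 2 electrons.
The balanced reaction is Br2(l) + Cu(s) → 2 Br-(aq) + Cu2+(aq), so Q = [Br-(aq)]^2·[Cu2+(aq)] = 0.0252 and log Q = −1.598.
E = E° − (0.0542/n)·log Q = +0.73 − (0.0542/2)(−1.598) = +0.77 V.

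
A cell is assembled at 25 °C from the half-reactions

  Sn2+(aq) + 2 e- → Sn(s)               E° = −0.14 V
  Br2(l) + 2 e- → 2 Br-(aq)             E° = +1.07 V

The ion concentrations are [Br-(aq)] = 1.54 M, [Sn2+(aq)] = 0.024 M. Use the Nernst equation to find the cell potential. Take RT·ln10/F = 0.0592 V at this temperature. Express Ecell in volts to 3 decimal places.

+1.247 V

Br₂/Br⁻ is reduced (cathode, E° = +1.07 V) and Sn²⁺/Sn is oxidized (anode).
E°cell = +1.07 − (−0.14) = +1.21 V, with n = 2 electrons transferred.
For the overall reaction Br2(l) + Sn(s) → 2 Br-(aq) + Sn2+(aq), Q = [Br-(aq)]^2·[Sn2+(aq)] = 0.0569, giving log Q = −1.245.
Applying E = E° − (RT ln10/nF)·log Q gives +1.21 − (0.0592/2)(−1.245) = +1.247 V.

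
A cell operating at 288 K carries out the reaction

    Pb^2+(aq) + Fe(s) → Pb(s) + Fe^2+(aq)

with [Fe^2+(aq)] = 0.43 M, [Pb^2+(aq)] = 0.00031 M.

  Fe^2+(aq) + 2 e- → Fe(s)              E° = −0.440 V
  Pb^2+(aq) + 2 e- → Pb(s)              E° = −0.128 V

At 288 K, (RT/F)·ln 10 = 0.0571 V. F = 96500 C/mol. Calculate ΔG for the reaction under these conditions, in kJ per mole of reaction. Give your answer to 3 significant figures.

The standard cell potential is −0.128 − (−0.440) = +0.312 V, with n = 2 electrons in the balanced equation.
The reaction quotient is [Fe^2+(aq)] / [Pb^2+(aq)] = 1.39×10^3; by Nernst, E = +0.312 − (0.0571/2)(3.142) = +0.2223 V.
Finally ΔG = −nFE = −(2)(96500 C/mol)(+0.2223 V) = −42.9 kJ/mol.

−42.9 kJ/mol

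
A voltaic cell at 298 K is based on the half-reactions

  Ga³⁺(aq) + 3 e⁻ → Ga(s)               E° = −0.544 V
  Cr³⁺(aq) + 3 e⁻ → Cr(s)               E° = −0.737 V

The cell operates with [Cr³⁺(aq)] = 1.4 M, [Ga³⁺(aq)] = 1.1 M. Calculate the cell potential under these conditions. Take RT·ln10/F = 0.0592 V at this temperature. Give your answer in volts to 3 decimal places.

The Ga³⁺/Ga couple has the more positive E°, so it is the cathode; Cr³⁺/Cr is the anode.
E°cell = E°cat − E°an = −0.544 − (−0.737) = +0.193 V; n = 3.
Balancing gives Ga³⁺(aq) + Cr(s) → Ga(s) + Cr³⁺(aq); hence Q = [Cr³⁺(aq)] / [Ga³⁺(aq)] = 1.27 (log Q = 0.105).
By the Nernst equation, E = +0.193 − (0.0592/3)·(0.105) = +0.191 V.

+0.191 V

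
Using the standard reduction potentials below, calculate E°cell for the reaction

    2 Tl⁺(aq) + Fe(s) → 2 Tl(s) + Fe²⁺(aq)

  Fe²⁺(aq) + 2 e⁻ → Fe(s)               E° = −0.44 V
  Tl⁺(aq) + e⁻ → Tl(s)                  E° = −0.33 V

+0.11 V

Tl⁺(aq) gains electrons, so the Tl⁺/Tl couple is the cathode; the Fe²⁺/Fe couple is the anode.
E°cell = E°(cathode) − E°(anode) = −0.33 − (−0.44) = +0.11 V.
The positive value indicates the reaction is spontaneous as written.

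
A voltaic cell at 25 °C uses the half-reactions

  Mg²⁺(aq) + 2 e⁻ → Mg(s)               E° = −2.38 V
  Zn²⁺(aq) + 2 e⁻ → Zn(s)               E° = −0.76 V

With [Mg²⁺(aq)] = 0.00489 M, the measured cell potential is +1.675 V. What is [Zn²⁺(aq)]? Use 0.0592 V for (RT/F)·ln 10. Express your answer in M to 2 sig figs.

0.35 M

Zn²⁺/Zn is the cathode (higher E°); E°cell = −0.76 − (−2.38) = +1.62 V with n = 2.
From the Nernst equation, log Q = n(E° − E)/0.0592 = 2·(+1.62 − (+1.675))/0.0592 = −1.858.
The balanced reaction is Zn²⁺(aq) + Mg(s) → Zn(s) + Mg²⁺(aq), so Q = [Mg²⁺(aq)] / [Zn²⁺(aq)].
Substituting the known concentrations and solving, log [Zn²⁺(aq)] = −0.453 and [Zn²⁺(aq)] = 0.35 M.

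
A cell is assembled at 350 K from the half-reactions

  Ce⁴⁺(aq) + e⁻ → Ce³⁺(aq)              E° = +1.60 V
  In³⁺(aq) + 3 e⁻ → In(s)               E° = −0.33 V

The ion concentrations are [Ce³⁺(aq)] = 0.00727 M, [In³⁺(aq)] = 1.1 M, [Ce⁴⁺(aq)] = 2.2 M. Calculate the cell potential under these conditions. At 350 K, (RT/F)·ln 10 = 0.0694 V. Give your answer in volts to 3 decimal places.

+2.101 V

The Ce⁴⁺/Ce³⁺ couple has the more positive E°, so it is the cathode; In³⁺/In is the anode.
E°cell = E°cat − E°an = +1.60 − (−0.33) = +1.93 V; n = 3.
Balancing gives 3 Ce⁴⁺(aq) + In(s) → 3 Ce³⁺(aq) + In³⁺(aq); hence Q = ([Ce³⁺(aq)]^3·[In³⁺(aq)]) / [Ce⁴⁺(aq)]^3 = 3.97×10^−8 (log Q = −7.401).
Applying E = E° − (RT ln10/nF)·log Q gives +1.93 − (0.0694/3)(−7.401) = +2.101 V.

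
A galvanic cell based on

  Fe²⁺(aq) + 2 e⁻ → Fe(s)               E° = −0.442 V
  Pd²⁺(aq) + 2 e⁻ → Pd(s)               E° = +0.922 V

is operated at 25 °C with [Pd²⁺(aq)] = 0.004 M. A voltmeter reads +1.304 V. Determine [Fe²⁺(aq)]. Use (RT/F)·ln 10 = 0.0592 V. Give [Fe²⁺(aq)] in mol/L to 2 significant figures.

0.43 M

The Pd²⁺/Pd couple has the larger reduction potential, so it is the cathode: E°cell = +0.922 − (−0.442) = +1.364 V and n = 2.
Since E = E° − (0.0592/n)·log Q, log Q = n(E° − E)/0.0592 = 2.027.
Balancing electrons gives Pd²⁺(aq) + Fe(s) → Pd(s) + Fe²⁺(aq); thus Q = [Fe²⁺(aq)] / [Pd²⁺(aq)].
Substituting the known concentrations and solving, log [Fe²⁺(aq)] = −0.371 and [Fe²⁺(aq)] = 0.43 M.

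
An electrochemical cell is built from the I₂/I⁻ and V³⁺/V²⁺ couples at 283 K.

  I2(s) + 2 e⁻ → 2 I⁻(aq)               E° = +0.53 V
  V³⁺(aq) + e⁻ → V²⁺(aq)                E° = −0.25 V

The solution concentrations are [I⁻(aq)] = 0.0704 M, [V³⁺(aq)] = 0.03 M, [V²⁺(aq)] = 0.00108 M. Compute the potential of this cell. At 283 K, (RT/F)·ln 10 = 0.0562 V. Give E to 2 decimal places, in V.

+0.76 V

Since E°(I₂/I⁻) > E°(V³⁺/V²⁺), I₂/I⁻ serves as the cathode.
The standard potential is +0.53 − (−0.25) = +0.78 V and the balanced reaction transfers n = 2 electrons.
The balanced reaction is I2(s) + 2 V²⁺(aq) → 2 I⁻(aq) + 2 V³⁺(aq), so Q = ([I⁻(aq)]^2·[V³⁺(aq)]^2) / [V²⁺(aq)]^2 = 3.82 and log Q = 0.583.
E = E° − (0.0562/n)·log Q = +0.78 − (0.0562/2)(0.583) = +0.76 V.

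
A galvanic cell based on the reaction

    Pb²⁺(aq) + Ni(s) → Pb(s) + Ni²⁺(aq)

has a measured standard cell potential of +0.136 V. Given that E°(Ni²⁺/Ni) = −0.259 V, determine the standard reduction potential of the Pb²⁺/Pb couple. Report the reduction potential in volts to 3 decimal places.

−0.123 V

In the reaction as written the Pb²⁺/Pb couple is reduced (cathode) and Ni²⁺/Ni is oxidized (anode), so E°cell = E°(Pb²⁺/Pb) − E°(Ni²⁺/Ni).
E°(Pb²⁺/Pb) = E°cell + E°(anode) = +0.136 + (−0.259) = −0.123 V.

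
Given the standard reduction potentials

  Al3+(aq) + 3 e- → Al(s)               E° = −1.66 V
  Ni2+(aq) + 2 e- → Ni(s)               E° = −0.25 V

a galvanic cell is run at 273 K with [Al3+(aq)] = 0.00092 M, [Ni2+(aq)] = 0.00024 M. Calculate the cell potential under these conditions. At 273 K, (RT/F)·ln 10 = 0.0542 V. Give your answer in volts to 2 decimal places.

+1.37 V

Since E°(Ni²⁺/Ni) > E°(Al³⁺/Al), Ni²⁺/Ni serves as the cathode.
E°cell = E°cat − E°an = −0.25 − (−1.66) = +1.41 V; n = 6.
Balancing gives 3 Ni2+(aq) + 2 Al(s) → 3 Ni(s) + 2 Al3+(aq); hence Q = [Al3+(aq)]^2 / [Ni2+(aq)]^3 = 6.12×10^4 (log Q = 4.787).
E = E° − (0.0542/n)·log Q = +1.41 − (0.0542/6)(4.787) = +1.37 V.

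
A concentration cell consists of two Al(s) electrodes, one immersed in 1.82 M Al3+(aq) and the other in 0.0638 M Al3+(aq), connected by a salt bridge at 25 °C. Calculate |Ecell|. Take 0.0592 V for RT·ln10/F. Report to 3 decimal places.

For a concentration cell E°cell = 0, since both electrodes use the same couple.
The compartment with the higher Al3+(aq) concentration (1.82 M) acts as the cathode; ions are reduced there and produced at the dilute (0.0638 M) anode.
With n = 3, Ecell = −(0.0592/3)·log([dilute]/[conc]) = −(0.0592/3)·log(0.0638/1.82) = +0.029 V.

0.029 V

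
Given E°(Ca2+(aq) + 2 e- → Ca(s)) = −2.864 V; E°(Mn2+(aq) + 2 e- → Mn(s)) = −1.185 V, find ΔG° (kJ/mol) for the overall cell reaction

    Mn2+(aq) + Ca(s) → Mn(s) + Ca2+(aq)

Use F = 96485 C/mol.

In the reaction as written Mn2+(aq) is reduced, so the Mn²⁺/Mn couple is the cathode and Ca²⁺/Ca is the anode.
E°cell = −1.185 − (−2.864) = +1.679 V; balancing electrons gives n = 2.
ΔG° = −nFE°cell = −(2)(96485)(+1.679) J/mol = −324 kJ/mol.

−324 kJ/mol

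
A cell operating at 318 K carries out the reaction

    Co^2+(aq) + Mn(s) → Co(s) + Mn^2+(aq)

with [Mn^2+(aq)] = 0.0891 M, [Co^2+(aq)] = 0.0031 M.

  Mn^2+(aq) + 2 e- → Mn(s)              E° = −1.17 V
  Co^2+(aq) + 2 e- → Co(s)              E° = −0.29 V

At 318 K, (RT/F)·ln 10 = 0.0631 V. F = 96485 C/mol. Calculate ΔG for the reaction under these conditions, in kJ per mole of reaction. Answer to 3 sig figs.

E°cell = −0.29 − (−1.17) = +0.88 V; the balanced reaction transfers n = 2 electrons.
The reaction quotient is [Mn^2+(aq)] / [Co^2+(aq)] = 28.7; by Nernst, E = +0.88 − (0.0631/2)(1.459) = +0.8340 V.
Finally ΔG = −nFE = −(2)(96485 C/mol)(+0.8340 V) = −161 kJ/mol.

−161 kJ/mol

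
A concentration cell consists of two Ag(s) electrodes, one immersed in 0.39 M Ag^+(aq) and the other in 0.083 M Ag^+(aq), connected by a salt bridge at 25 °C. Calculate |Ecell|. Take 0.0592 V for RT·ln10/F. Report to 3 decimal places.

For a concentration cell E°cell = 0, since both electrodes use the same couple.
The compartment with the higher Ag^+(aq) concentration (0.39 M) acts as the cathode; ions are reduced there and produced at the dilute (0.083 M) anode.
With n = 1, Ecell = −(0.0592/1)·log([dilute]/[conc]) = −(0.0592/1)·log(0.083/0.39) = +0.040 V.

0.040 V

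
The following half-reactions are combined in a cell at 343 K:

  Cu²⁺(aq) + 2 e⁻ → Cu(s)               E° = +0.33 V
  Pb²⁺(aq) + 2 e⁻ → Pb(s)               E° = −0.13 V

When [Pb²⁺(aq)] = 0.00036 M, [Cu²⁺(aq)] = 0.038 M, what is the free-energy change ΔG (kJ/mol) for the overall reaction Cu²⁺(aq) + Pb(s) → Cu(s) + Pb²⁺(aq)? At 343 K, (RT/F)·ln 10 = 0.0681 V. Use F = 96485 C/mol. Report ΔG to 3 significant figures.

E°cell = +0.33 − (−0.13) = +0.46 V; the balanced reaction transfers n = 2 electrons.
Here Q = [Pb²⁺(aq)] / [Cu²⁺(aq)] = 0.00947 (log Q = −2.023), giving E = +0.46 − (0.0681/2)·(−2.023) = +0.5289 V.
Then ΔG = −nFE = −2 × 96485 × +0.5289 J/mol = −102 kJ/mol.

−102 kJ/mol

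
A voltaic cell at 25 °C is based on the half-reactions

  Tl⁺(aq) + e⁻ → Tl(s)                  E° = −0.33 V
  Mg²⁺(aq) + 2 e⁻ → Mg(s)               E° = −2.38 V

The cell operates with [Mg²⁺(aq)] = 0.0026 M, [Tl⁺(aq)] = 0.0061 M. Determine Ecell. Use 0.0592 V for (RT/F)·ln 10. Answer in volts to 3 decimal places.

The Tl⁺/Tl couple has the more positive E°, so it is the cathode; Mg²⁺/Mg is the anode.
E°cell = −0.33 − (−2.38) = +2.05 V, with n = 2 electrons transferred.
Balancing gives 2 Tl⁺(aq) + Mg(s) → 2 Tl(s) + Mg²⁺(aq); hence Q = [Mg²⁺(aq)] / [Tl⁺(aq)]^2 = 69.9 (log Q = 1.844).
By the Nernst equation, E = +2.05 − (0.0592/2)·(1.844) = +1.995 V.

+1.995 V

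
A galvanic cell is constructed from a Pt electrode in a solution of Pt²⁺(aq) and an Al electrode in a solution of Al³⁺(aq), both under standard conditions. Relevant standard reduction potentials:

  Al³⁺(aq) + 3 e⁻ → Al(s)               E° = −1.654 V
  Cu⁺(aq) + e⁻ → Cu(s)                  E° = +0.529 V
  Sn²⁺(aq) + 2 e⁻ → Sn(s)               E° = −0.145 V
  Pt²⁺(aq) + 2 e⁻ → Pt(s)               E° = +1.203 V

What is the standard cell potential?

+2.857 V

The Pt²⁺/Pt couple has the higher E°, so Pt ion is reduced (cathode) and Al is oxidized (anode).
E°cell = E°(cathode) − E°(anode) = +1.203 − (−1.654) = +2.857 V.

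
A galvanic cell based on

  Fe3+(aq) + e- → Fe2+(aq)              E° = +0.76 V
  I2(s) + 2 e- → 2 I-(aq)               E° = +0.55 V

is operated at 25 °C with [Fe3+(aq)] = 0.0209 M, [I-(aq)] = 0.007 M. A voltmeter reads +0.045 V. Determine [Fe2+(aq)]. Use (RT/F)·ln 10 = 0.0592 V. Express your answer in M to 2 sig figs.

0.090 M

The Fe³⁺/Fe²⁺ couple has the larger reduction potential, so it is the cathode: E°cell = +0.76 − (+0.55) = +0.21 V and n = 2.
Rearranging E = E° − (0.0592/n)·log Q gives log Q = 2(+0.21 − (+0.045))/0.0592 = 5.574.
Balancing electrons gives 2 Fe3+(aq) + 2 I-(aq) → 2 Fe2+(aq) + I2(s); thus Q = [Fe2+(aq)]^2 / ([Fe3+(aq)]^2·[I-(aq)]^2).
Solving for the unknown gives log [Fe2+(aq)] = −1.048, so [Fe2+(aq)] ≈ 0.090 M.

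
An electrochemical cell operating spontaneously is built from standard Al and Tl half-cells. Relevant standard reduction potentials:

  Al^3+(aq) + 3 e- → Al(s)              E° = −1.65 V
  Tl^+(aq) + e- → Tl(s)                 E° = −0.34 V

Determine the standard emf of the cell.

Of the two couples in this cell, the one with the more positive reduction potential is reduced at the cathode: here that is Tl⁺/Tl (−0.34 V); Al³⁺/Al (−1.65 V) is the anode.
E°cell = E°(cathode) − E°(anode) = −0.34 − (−1.65) = +1.31 V.

+1.31 V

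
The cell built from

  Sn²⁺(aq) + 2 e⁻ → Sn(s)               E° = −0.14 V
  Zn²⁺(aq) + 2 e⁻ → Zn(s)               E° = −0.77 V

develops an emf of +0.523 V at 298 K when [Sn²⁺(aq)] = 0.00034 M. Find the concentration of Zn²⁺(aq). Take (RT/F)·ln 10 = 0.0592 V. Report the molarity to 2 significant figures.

Sn²⁺/Sn is the cathode (higher E°); E°cell = −0.14 − (−0.77) = +0.63 V with n = 2.
Since E = E° − (0.0592/n)·log Q, log Q = n(E° − E)/0.0592 = 3.615.
The balanced reaction is Sn²⁺(aq) + Zn(s) → Sn(s) + Zn²⁺(aq), so Q = [Zn²⁺(aq)] / [Sn²⁺(aq)].
Isolating [Zn²⁺(aq)] in Q = 10^{3.615} yields log [Zn²⁺(aq)] = 0.146, i.e. 1.4 M.

1.4 M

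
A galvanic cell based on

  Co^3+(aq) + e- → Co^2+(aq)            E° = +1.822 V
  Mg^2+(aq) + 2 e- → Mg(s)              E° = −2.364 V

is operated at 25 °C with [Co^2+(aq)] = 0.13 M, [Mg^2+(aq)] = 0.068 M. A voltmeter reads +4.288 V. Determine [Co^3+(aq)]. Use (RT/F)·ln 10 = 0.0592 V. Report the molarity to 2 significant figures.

The Co³⁺/Co²⁺ couple has the larger reduction potential, so it is the cathode: E°cell = +1.822 − (−2.364) = +4.186 V and n = 2.
Rearranging E = E° − (0.0592/n)·log Q gives log Q = 2(+4.186 − (+4.288))/0.0592 = −3.446.
The balanced reaction is 2 Co^3+(aq) + Mg(s) → 2 Co^2+(aq) + Mg^2+(aq), so Q = ([Co^2+(aq)]^2·[Mg^2+(aq)]) / [Co^3+(aq)]^2.
Isolating [Co^3+(aq)] in Q = 10^{−3.446} yields log [Co^3+(aq)] = 0.253, i.e. 1.8 M.

1.8 M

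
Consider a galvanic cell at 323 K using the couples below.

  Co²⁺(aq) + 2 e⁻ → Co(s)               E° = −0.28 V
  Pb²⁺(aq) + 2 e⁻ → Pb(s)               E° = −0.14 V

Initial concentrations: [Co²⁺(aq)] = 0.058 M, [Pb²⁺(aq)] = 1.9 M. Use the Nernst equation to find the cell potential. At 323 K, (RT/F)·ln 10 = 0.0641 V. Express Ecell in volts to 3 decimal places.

+0.189 V

The Pb²⁺/Pb couple has the more positive E°, so it is the cathode; Co²⁺/Co is the anode.
E°cell = −0.14 − (−0.28) = +0.14 V, with n = 2 electrons transferred.
The balanced reaction is Pb²⁺(aq) + Co(s) → Pb(s) + Co²⁺(aq), so Q = [Co²⁺(aq)] / [Pb²⁺(aq)] = 0.0305 and log Q = −1.515.
Applying E = E° − (RT ln10/nF)·log Q gives +0.14 − (0.0641/2)(−1.515) = +0.189 V.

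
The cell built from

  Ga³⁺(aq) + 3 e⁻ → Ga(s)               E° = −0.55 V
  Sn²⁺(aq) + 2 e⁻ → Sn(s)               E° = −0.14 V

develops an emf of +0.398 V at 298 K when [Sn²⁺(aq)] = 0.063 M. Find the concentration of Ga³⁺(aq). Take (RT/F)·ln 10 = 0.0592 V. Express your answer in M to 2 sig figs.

The Sn²⁺/Sn couple has the larger reduction potential, so it is the cathode: E°cell = −0.14 − (−0.55) = +0.41 V and n = 6.
Rearranging E = E° − (0.0592/n)·log Q gives log Q = 6(+0.41 − (+0.398))/0.0592 = 1.216.
For 3 Sn²⁺(aq) + 2 Ga(s) → 3 Sn(s) + 2 Ga³⁺(aq), the reaction quotient is Q = [Ga³⁺(aq)]^2 / [Sn²⁺(aq)]^3.
Isolating [Ga³⁺(aq)] in Q = 10^{1.216} yields log [Ga³⁺(aq)] = −1.193, i.e. 0.064 M.

0.064 M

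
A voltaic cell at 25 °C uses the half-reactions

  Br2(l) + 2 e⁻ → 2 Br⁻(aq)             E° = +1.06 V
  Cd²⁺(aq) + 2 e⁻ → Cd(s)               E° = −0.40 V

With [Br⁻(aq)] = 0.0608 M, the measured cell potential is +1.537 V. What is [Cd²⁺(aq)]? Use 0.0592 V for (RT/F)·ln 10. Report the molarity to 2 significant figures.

Br₂/Br⁻ is the cathode (higher E°); E°cell = +1.06 − (−0.40) = +1.46 V with n = 2.
Rearranging E = E° − (0.0592/n)·log Q gives log Q = 2(+1.46 − (+1.537))/0.0592 = −2.601.
Balancing electrons gives Br2(l) + Cd(s) → 2 Br⁻(aq) + Cd²⁺(aq); thus Q = [Br⁻(aq)]^2·[Cd²⁺(aq)].
Substituting the known concentrations and solving, log [Cd²⁺(aq)] = −0.169 and [Cd²⁺(aq)] = 0.68 M.

0.68 M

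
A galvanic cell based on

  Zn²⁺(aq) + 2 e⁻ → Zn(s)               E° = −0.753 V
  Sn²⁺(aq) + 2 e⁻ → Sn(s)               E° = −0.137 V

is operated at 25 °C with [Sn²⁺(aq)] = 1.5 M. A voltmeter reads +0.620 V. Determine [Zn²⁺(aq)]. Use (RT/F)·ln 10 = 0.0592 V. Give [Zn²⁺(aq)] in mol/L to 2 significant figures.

With Sn²⁺/Sn at the cathode and Zn²⁺/Zn at the anode, E°cell = −0.137 − (−0.753) = +0.616 V (n = 2).
From the Nernst equation, log Q = n(E° − E)/0.0592 = 2·(+0.616 − (+0.620))/0.0592 = −0.135.
For Sn²⁺(aq) + Zn(s) → Sn(s) + Zn²⁺(aq), the reaction quotient is Q = [Zn²⁺(aq)] / [Sn²⁺(aq)].
Isolating [Zn²⁺(aq)] in Q = 10^{−0.135} yields log [Zn²⁺(aq)] = 0.041, i.e. 1.1 M.

1.1 M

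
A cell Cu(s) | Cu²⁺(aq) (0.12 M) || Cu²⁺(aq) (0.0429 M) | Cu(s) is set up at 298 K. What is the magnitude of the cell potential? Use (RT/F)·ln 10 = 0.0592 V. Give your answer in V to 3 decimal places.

For a concentration cell E°cell = 0, since both electrodes use the same couple.
The compartment with the higher Cu²⁺(aq) concentration (0.12 M) acts as the cathode; ions are reduced there and produced at the dilute (0.0429 M) anode.
With n = 2, Ecell = −(0.0592/2)·log([dilute]/[conc]) = −(0.0592/2)·log(0.0429/0.12) = +0.013 V.

0.013 V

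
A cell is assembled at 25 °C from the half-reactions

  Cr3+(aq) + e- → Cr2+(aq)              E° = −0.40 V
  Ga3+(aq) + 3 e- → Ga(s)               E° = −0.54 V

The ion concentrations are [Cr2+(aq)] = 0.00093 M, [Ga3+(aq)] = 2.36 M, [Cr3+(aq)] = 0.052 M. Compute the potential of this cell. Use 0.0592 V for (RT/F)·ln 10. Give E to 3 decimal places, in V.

+0.236 V

The Cr³⁺/Cr²⁺ couple has the more positive E°, so it is the cathode; Ga³⁺/Ga is the anode.
The standard potential is −0.40 − (−0.54) = +0.14 V and the balanced reaction transfers n = 3 electrons.
The balanced reaction is 3 Cr3+(aq) + Ga(s) → 3 Cr2+(aq) + Ga3+(aq), so Q = ([Cr2+(aq)]^3·[Ga3+(aq)]) / [Cr3+(aq)]^3 = 1.35×10^−5 and log Q = −4.870.
By the Nernst equation, E = +0.14 − (0.0592/3)·(−4.870) = +0.236 V.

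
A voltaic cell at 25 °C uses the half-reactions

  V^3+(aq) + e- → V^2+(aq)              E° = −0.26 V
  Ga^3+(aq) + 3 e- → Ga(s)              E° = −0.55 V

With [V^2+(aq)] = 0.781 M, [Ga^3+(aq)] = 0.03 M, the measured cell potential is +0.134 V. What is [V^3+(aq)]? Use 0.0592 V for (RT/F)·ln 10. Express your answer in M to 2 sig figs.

V³⁺/V²⁺ is the cathode (higher E°); E°cell = −0.26 − (−0.55) = +0.29 V with n = 3.
From the Nernst equation, log Q = n(E° − E)/0.0592 = 3·(+0.29 − (+0.134))/0.0592 = 7.905.
For 3 V^3+(aq) + Ga(s) → 3 V^2+(aq) + Ga^3+(aq), the reaction quotient is Q = ([V^2+(aq)]^3·[Ga^3+(aq)]) / [V^3+(aq)]^3.
Substituting the known concentrations and solving, log [V^3+(aq)] = −3.250 and [V^3+(aq)] = 0.00056 M.

0.00056 M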